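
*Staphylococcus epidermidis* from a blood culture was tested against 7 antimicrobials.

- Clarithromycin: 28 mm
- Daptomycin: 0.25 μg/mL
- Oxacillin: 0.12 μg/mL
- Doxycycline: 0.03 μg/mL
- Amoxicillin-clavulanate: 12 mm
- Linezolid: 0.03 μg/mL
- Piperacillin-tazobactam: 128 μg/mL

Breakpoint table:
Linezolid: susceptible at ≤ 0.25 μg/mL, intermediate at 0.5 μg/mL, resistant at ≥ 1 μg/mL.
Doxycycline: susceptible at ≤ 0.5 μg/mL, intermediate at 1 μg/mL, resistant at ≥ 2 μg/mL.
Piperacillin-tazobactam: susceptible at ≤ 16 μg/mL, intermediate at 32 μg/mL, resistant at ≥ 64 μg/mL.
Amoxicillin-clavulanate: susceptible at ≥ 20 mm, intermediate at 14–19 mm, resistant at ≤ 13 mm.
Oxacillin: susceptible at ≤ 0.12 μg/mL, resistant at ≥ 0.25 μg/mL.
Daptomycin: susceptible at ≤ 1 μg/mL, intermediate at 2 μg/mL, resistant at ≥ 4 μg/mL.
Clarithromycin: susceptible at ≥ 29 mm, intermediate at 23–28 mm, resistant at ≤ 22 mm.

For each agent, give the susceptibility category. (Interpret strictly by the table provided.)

I, S, S, S, R, S, R

Clarithromycin: 28 mm is in 23–28 mm — I
Daptomycin: 0.25 μg/mL is ≤ 1 μg/mL → Susceptible
Oxacillin: 0.12 μg/mL is ≤ 0.12 μg/mL → S
Doxycycline 0.03 μg/mL: ≤ 0.5 μg/mL → susceptible
Amoxicillin-clavulanate 12 mm: ≤ 13 mm → Resistant
Linezolid (0.03 μg/mL) ≤ 0.25 μg/mL ⇒ susceptible
Piperacillin-tazobactam: 128 μg/mL is ≥ 64 μg/mL — R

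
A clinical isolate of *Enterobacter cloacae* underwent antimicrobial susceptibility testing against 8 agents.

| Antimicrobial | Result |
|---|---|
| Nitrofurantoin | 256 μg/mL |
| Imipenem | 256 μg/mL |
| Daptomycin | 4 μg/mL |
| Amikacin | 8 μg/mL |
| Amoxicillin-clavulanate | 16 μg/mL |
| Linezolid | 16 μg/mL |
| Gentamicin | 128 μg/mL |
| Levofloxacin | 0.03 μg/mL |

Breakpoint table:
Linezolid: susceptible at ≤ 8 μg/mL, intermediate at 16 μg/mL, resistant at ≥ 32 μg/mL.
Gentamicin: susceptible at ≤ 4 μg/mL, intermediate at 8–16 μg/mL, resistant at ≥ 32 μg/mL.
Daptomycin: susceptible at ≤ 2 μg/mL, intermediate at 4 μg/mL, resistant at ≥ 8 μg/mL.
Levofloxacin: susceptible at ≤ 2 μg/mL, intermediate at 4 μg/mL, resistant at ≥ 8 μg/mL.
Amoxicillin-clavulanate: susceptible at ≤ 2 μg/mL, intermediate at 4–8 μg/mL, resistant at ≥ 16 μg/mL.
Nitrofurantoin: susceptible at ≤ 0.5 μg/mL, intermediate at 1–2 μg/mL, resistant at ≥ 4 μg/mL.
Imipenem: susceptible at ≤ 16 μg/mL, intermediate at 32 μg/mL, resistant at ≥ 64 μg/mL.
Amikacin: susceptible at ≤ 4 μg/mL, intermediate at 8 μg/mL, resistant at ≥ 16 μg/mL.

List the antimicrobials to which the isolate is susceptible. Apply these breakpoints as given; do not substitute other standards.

Nitrofurantoin: 256 μg/mL is ≥ 4 μg/mL — resistant
Imipenem (256 μg/mL) ≥ 64 μg/mL ⇒ Resistant
Daptomycin 4 μg/mL: = 4 μg/mL ⇒ Intermediate
Amikacin 8 μg/mL: = 8 μg/mL ⇒ I
Amoxicillin-clavulanate: 16 μg/mL is ≥ 16 μg/mL ⇒ Resistant
Linezolid 16 μg/mL: = 16 μg/mL → I
Gentamicin: 128 μg/mL is ≥ 32 μg/mL ⇒ R
Levofloxacin (0.03 μg/mL) ≤ 2 μg/mL → Susceptible

levofloxacin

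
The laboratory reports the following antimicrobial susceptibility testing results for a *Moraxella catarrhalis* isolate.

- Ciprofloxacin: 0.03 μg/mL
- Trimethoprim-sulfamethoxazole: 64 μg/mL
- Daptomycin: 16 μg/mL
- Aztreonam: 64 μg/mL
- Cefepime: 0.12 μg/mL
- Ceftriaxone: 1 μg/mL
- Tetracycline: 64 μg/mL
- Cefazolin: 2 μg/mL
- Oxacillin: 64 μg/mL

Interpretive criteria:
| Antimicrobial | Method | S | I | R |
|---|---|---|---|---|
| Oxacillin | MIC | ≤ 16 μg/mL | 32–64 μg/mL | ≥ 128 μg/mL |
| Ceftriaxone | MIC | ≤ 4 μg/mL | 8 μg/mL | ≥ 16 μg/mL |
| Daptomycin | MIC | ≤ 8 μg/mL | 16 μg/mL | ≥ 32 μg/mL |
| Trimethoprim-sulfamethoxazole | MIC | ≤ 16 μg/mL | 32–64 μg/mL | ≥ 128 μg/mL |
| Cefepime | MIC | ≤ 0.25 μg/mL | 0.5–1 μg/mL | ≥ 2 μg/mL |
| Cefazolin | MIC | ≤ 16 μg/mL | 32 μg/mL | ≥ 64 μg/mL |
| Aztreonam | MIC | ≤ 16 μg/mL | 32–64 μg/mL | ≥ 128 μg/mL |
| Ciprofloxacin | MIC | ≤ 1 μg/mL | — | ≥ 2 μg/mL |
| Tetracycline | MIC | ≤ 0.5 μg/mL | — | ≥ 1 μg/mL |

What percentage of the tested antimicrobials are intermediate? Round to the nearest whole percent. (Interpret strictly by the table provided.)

44%

Ciprofloxacin: 0.03 μg/mL is ≤ 1 μg/mL ⇒ S
Trimethoprim-sulfamethoxazole (64 μg/mL) in 32–64 μg/mL ⇒ Intermediate
Daptomycin: 16 μg/mL is = 16 μg/mL — intermediate
Aztreonam: 64 μg/mL is in 32–64 μg/mL → Intermediate
Cefepime 0.12 μg/mL: ≤ 0.25 μg/mL — susceptible
Ceftriaxone 1 μg/mL: ≤ 4 μg/mL — susceptible
Tetracycline 64 μg/mL: ≥ 1 μg/mL → resistant
Cefazolin (2 μg/mL) ≤ 16 μg/mL → S
Oxacillin: 64 μg/mL is in 32–64 μg/mL ⇒ Intermediate
Intermediate: 4/9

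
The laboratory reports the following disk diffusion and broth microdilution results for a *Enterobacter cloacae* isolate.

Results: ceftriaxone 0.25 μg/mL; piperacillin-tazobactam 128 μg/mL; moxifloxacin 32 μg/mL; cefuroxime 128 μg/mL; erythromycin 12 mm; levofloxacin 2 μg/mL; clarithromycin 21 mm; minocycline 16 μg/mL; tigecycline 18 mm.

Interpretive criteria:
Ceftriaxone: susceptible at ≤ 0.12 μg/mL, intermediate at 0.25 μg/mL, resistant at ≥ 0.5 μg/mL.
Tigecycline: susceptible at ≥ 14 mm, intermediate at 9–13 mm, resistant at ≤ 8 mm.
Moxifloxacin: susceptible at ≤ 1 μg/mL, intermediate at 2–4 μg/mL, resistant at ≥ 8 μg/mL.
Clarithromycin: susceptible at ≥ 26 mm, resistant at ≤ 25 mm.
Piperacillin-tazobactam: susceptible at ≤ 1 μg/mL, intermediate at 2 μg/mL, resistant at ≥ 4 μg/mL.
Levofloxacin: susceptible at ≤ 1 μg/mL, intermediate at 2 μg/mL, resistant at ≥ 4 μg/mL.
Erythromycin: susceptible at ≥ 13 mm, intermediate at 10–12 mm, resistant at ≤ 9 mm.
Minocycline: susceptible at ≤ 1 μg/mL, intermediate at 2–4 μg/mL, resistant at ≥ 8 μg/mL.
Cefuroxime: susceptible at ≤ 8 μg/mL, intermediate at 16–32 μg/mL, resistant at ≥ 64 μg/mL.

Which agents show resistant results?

piperacillin-tazobactam, moxifloxacin, cefuroxime, clarithromycin, minocycline

Ceftriaxone: 0.25 μg/mL is = 0.25 μg/mL ⇒ intermediate
Piperacillin-tazobactam (128 μg/mL) ≥ 4 μg/mL — resistant
Moxifloxacin (32 μg/mL) ≥ 8 μg/mL ⇒ R
Cefuroxime: 128 μg/mL is ≥ 64 μg/mL ⇒ resistant
Erythromycin: 12 mm is in 10–12 mm → I
Levofloxacin: 2 μg/mL is = 2 μg/mL ⇒ Intermediate
Clarithromycin (21 mm) ≤ 25 mm ⇒ Resistant
Minocycline (16 μg/mL) ≥ 8 μg/mL → Resistant
Tigecycline (18 mm) ≥ 14 mm ⇒ susceptible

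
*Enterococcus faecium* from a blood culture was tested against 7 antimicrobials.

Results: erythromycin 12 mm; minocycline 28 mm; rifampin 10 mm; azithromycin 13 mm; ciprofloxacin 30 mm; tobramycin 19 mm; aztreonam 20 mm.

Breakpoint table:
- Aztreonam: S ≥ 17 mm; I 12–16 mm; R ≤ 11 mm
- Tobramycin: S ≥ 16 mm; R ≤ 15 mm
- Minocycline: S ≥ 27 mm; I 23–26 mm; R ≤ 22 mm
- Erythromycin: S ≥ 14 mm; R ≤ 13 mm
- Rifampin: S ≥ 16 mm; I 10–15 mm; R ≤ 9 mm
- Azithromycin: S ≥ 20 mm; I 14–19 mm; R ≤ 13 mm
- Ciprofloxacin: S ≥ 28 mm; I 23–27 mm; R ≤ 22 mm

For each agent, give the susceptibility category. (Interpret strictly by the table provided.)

Erythromycin 12 mm: ≤ 13 mm ⇒ resistant
Minocycline (28 mm) ≥ 27 mm — Susceptible
Rifampin: 10 mm is in 10–15 mm ⇒ intermediate
Azithromycin (13 mm) ≤ 13 mm — resistant
Ciprofloxacin: 30 mm is ≥ 28 mm ⇒ susceptible
Tobramycin: 19 mm is ≥ 16 mm — Susceptible
Aztreonam 20 mm: ≥ 17 mm → susceptible

R, S, I, R, S, S, S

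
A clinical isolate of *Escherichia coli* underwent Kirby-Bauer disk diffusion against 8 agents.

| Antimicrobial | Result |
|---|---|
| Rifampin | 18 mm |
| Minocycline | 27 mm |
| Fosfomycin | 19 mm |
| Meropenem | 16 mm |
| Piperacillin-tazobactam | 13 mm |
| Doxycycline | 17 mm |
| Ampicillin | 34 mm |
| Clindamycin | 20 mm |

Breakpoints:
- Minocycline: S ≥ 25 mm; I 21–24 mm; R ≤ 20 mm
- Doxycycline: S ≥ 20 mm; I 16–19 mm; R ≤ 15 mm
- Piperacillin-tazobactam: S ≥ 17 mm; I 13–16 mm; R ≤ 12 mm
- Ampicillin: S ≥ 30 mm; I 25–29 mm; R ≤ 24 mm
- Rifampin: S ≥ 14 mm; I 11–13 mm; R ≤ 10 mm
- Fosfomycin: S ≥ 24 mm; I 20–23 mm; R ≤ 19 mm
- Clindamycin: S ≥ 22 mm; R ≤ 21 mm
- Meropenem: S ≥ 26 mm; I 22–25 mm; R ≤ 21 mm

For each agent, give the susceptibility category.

S, S, R, R, I, I, S, R

Rifampin (18 mm) ≥ 14 mm ⇒ susceptible
Minocycline (27 mm) ≥ 25 mm — susceptible
Fosfomycin 19 mm: ≤ 19 mm → resistant
Meropenem: 16 mm is ≤ 21 mm ⇒ Resistant
Piperacillin-tazobactam (13 mm) in 13–16 mm — I
Doxycycline: 17 mm is in 16–19 mm ⇒ intermediate
Ampicillin (34 mm) ≥ 30 mm — susceptible
Clindamycin: 20 mm is ≤ 21 mm — resistant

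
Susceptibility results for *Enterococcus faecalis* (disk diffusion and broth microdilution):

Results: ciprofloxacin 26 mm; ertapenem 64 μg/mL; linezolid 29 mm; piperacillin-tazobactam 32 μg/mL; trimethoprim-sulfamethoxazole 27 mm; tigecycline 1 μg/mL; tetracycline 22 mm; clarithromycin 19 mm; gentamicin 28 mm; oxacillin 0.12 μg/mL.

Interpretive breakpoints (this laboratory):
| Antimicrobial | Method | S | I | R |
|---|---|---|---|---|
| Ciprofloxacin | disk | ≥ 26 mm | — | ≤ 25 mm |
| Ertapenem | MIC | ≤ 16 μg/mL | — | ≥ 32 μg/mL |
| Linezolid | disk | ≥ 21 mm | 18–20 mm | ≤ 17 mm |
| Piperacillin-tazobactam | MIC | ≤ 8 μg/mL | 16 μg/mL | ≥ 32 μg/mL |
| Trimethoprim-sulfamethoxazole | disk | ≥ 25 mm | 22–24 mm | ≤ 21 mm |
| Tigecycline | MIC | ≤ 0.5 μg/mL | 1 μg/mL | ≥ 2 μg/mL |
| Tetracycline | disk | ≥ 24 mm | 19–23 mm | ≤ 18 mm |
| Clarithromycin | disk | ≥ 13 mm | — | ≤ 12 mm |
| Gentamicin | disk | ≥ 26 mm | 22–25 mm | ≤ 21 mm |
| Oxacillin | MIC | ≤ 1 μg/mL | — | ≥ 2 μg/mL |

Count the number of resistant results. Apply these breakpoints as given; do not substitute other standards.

2

Ciprofloxacin: 26 mm is ≥ 26 mm — S
Ertapenem (64 μg/mL) ≥ 32 μg/mL → R
Linezolid 29 mm: ≥ 21 mm ⇒ S
Piperacillin-tazobactam: 32 μg/mL is ≥ 32 μg/mL → R
Trimethoprim-sulfamethoxazole 27 mm: ≥ 25 mm ⇒ susceptible
Tigecycline: 1 μg/mL is = 1 μg/mL ⇒ intermediate
Tetracycline 22 mm: in 19–23 mm — Intermediate
Clarithromycin: 19 mm is ≥ 13 mm ⇒ Susceptible
Gentamicin 28 mm: ≥ 26 mm → Susceptible
Oxacillin (0.12 μg/mL) ≤ 1 μg/mL ⇒ susceptible
Resistant: 2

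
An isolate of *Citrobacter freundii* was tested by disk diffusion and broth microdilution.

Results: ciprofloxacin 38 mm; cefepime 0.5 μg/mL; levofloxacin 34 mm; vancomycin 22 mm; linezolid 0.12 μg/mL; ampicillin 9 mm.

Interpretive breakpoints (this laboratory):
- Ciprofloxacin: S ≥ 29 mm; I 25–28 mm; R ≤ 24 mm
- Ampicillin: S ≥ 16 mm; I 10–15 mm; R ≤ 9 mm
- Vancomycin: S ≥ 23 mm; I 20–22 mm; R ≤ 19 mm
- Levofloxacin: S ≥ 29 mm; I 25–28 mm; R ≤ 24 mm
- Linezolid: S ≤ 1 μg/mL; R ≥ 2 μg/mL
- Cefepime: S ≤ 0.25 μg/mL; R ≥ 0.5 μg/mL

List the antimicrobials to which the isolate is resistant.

cefepime, ampicillin

Ciprofloxacin 38 mm: ≥ 29 mm ⇒ susceptible
Cefepime: 0.5 μg/mL is ≥ 0.5 μg/mL ⇒ resistant
Levofloxacin: 34 mm is ≥ 29 mm ⇒ Susceptible
Vancomycin (22 mm) in 20–22 mm → Intermediate
Linezolid (0.12 μg/mL) ≤ 1 μg/mL — S
Ampicillin (9 mm) ≤ 9 mm — R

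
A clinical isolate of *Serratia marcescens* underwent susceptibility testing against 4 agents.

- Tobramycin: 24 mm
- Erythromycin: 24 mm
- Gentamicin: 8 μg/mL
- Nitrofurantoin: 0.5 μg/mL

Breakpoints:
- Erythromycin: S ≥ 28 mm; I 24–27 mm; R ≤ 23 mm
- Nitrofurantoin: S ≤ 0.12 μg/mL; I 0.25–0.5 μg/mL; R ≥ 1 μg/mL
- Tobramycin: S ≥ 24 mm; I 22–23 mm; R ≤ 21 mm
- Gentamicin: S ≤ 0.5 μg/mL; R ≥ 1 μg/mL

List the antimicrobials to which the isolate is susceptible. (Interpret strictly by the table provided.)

tobramycin

Tobramycin: 24 mm is ≥ 24 mm ⇒ Susceptible
Erythromycin: 24 mm is in 24–27 mm → I
Gentamicin (8 μg/mL) ≥ 1 μg/mL — Resistant
Nitrofurantoin 0.5 μg/mL: in 0.25–0.5 μg/mL — I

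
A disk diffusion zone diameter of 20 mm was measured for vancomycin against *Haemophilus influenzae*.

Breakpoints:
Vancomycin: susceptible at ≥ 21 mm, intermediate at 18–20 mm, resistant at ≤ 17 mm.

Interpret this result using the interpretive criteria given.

Intermediate

Vancomycin 20 mm: in 18–20 mm ⇒ I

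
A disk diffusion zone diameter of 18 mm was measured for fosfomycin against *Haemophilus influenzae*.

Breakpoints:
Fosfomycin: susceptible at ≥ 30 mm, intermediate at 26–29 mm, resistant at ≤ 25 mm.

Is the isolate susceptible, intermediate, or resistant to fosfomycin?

Fosfomycin (18 mm) ≤ 25 mm ⇒ resistant

R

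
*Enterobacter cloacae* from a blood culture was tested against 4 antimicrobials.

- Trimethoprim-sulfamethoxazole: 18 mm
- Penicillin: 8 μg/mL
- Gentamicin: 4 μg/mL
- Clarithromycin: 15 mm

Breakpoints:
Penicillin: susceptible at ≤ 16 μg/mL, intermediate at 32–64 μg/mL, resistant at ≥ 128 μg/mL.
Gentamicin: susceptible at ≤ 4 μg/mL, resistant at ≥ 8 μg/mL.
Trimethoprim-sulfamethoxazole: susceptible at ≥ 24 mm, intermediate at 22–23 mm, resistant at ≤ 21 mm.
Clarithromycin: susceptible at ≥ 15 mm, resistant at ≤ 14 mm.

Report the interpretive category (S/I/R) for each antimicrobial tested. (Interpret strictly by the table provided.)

Trimethoprim-sulfamethoxazole 18 mm: ≤ 21 mm → Resistant
Penicillin 8 μg/mL: ≤ 16 μg/mL → Susceptible
Gentamicin (4 μg/mL) ≤ 4 μg/mL → Susceptible
Clarithromycin (15 mm) ≥ 15 mm ⇒ Susceptible

R, S, S, S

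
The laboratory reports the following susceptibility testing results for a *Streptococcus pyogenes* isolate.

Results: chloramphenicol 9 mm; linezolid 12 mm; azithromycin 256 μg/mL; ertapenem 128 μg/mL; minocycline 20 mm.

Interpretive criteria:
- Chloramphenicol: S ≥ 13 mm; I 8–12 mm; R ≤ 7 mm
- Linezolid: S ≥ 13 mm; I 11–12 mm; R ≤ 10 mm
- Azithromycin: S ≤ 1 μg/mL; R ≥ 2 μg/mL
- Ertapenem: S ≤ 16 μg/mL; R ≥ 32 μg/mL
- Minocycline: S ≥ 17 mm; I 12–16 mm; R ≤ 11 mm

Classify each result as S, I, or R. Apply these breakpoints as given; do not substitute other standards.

I, I, R, R, S

Chloramphenicol 9 mm: in 8–12 mm → intermediate
Linezolid 12 mm: in 11–12 mm — intermediate
Azithromycin 256 μg/mL: ≥ 2 μg/mL ⇒ R
Ertapenem (128 μg/mL) ≥ 32 μg/mL — Resistant
Minocycline 20 mm: ≥ 17 mm → S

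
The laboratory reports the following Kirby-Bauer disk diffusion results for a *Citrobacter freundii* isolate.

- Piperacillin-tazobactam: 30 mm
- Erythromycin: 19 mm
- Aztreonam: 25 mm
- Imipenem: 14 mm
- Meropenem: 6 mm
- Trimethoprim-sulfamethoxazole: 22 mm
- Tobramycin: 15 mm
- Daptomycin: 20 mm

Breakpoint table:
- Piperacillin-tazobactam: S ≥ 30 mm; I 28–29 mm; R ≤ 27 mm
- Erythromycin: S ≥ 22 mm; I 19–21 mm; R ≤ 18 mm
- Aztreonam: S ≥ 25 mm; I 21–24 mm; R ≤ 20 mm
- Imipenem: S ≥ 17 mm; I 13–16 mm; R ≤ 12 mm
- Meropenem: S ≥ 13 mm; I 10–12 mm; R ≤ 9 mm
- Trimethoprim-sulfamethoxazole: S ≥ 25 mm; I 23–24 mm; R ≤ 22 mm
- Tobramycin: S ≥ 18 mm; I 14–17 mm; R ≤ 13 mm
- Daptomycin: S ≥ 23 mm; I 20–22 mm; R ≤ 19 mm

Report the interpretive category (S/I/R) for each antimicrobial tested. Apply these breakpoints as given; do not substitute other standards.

S, I, S, I, R, R, I, I

Piperacillin-tazobactam 30 mm: ≥ 30 mm — S
Erythromycin: 19 mm is in 19–21 mm — I
Aztreonam 25 mm: ≥ 25 mm — Susceptible
Imipenem 14 mm: in 13–16 mm → intermediate
Meropenem (6 mm) ≤ 9 mm — Resistant
Trimethoprim-sulfamethoxazole: 22 mm is ≤ 22 mm — Resistant
Tobramycin: 15 mm is in 14–17 mm — intermediate
Daptomycin: 20 mm is in 20–22 mm → I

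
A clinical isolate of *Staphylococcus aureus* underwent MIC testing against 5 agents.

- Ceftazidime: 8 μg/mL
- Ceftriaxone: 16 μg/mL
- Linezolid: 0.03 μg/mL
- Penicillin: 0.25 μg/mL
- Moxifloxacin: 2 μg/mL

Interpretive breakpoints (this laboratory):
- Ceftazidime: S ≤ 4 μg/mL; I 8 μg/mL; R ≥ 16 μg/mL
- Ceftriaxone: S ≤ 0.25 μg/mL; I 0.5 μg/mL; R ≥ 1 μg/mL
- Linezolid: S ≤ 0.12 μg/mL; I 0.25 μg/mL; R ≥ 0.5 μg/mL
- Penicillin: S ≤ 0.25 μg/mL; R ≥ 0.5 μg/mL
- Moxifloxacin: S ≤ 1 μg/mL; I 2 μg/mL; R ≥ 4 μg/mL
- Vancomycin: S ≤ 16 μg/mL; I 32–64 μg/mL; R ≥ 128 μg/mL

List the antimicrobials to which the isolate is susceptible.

linezolid, penicillin

Ceftazidime (8 μg/mL) = 8 μg/mL — Intermediate
Ceftriaxone 16 μg/mL: ≥ 1 μg/mL — R
Linezolid (0.03 μg/mL) ≤ 0.12 μg/mL ⇒ S
Penicillin 0.25 μg/mL: ≤ 0.25 μg/mL ⇒ S
Moxifloxacin (2 μg/mL) = 2 μg/mL → I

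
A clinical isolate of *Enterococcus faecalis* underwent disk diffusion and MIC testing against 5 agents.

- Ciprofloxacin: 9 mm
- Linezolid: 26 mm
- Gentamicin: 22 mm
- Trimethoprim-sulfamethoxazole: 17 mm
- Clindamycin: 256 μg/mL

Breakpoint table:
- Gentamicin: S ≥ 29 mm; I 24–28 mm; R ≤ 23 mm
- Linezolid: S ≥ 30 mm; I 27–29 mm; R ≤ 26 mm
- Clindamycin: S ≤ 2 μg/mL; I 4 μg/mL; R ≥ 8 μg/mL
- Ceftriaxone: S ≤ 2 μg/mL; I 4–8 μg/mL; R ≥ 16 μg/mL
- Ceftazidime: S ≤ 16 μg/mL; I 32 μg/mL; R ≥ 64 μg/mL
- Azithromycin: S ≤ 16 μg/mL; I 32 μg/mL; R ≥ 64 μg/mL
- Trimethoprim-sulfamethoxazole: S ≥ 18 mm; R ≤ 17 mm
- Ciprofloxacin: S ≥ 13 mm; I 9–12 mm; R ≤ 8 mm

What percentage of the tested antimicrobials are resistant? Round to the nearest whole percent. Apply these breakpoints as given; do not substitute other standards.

80%

Ciprofloxacin (9 mm) in 9–12 mm ⇒ intermediate
Linezolid: 26 mm is ≤ 26 mm ⇒ resistant
Gentamicin (22 mm) ≤ 23 mm ⇒ Resistant
Trimethoprim-sulfamethoxazole: 17 mm is ≤ 17 mm — Resistant
Clindamycin (256 μg/mL) ≥ 8 μg/mL → resistant
Resistant: 4/5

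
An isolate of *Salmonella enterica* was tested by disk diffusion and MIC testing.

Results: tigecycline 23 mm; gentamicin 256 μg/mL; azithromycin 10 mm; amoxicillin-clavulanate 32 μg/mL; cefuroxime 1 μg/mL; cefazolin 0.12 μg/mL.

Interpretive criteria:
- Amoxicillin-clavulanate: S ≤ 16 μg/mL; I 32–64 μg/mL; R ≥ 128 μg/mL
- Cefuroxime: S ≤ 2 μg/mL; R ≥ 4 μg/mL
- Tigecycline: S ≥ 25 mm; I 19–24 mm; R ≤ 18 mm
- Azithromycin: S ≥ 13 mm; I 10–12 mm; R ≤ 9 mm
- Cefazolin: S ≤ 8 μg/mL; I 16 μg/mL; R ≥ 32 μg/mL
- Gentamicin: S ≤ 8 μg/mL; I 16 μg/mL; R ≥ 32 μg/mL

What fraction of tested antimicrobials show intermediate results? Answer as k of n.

Tigecycline 23 mm: in 19–24 mm → I
Gentamicin (256 μg/mL) ≥ 32 μg/mL ⇒ resistant
Azithromycin: 10 mm is in 10–12 mm — intermediate
Amoxicillin-clavulanate 32 μg/mL: in 32–64 μg/mL → Intermediate
Cefuroxime (1 μg/mL) ≤ 2 μg/mL ⇒ susceptible
Cefazolin: 0.12 μg/mL is ≤ 8 μg/mL → susceptible
Intermediate: 3/6

3 of 6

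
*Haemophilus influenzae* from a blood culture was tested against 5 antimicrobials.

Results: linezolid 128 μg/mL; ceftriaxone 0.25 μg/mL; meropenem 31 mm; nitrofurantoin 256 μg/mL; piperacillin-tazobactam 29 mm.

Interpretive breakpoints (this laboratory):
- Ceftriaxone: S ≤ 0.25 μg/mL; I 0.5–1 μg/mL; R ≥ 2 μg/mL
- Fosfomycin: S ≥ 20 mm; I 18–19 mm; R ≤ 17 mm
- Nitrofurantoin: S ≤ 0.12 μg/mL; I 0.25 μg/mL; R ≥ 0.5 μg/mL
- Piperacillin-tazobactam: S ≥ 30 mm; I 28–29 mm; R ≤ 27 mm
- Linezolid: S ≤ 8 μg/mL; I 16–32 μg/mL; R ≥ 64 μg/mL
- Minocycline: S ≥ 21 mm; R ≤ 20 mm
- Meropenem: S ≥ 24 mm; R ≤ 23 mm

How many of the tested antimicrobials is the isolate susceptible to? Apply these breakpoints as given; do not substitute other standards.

2

Linezolid (128 μg/mL) ≥ 64 μg/mL ⇒ resistant
Ceftriaxone 0.25 μg/mL: ≤ 0.25 μg/mL → susceptible
Meropenem 31 mm: ≥ 24 mm — susceptible
Nitrofurantoin: 256 μg/mL is ≥ 0.5 μg/mL → R
Piperacillin-tazobactam: 29 mm is in 28–29 mm → intermediate
Susceptible: 2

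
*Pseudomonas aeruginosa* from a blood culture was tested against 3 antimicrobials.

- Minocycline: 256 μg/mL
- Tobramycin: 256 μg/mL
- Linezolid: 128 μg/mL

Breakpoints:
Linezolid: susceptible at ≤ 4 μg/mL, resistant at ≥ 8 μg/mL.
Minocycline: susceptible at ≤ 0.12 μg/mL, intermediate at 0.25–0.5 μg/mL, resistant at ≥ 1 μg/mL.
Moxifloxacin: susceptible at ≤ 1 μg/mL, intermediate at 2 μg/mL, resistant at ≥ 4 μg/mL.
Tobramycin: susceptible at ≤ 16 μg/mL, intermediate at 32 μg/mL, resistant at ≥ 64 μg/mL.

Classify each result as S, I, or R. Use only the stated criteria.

R, R, R

Minocycline 256 μg/mL: ≥ 1 μg/mL → R
Tobramycin 256 μg/mL: ≥ 64 μg/mL → Resistant
Linezolid (128 μg/mL) ≥ 8 μg/mL — Resistant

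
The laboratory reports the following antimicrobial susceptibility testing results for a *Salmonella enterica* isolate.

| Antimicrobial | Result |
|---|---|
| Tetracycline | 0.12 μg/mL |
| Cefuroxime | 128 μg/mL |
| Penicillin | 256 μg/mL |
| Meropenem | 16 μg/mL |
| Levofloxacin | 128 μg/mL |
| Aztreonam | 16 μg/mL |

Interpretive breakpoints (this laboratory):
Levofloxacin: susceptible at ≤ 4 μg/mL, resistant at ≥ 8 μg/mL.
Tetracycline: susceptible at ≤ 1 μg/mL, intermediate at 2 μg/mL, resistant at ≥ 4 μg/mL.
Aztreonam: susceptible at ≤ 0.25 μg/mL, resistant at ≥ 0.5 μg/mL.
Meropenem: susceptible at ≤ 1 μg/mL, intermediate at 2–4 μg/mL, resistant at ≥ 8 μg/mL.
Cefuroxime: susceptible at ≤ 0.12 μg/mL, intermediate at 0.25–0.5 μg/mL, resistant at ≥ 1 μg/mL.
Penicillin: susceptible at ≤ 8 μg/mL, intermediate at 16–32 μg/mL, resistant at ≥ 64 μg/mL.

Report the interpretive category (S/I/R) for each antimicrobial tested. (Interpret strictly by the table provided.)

S, R, R, R, R, R

Tetracycline: 0.12 μg/mL is ≤ 1 μg/mL — Susceptible
Cefuroxime (128 μg/mL) ≥ 1 μg/mL ⇒ Resistant
Penicillin 256 μg/mL: ≥ 64 μg/mL → resistant
Meropenem (16 μg/mL) ≥ 8 μg/mL — resistant
Levofloxacin: 128 μg/mL is ≥ 8 μg/mL ⇒ R
Aztreonam: 16 μg/mL is ≥ 0.5 μg/mL ⇒ Resistant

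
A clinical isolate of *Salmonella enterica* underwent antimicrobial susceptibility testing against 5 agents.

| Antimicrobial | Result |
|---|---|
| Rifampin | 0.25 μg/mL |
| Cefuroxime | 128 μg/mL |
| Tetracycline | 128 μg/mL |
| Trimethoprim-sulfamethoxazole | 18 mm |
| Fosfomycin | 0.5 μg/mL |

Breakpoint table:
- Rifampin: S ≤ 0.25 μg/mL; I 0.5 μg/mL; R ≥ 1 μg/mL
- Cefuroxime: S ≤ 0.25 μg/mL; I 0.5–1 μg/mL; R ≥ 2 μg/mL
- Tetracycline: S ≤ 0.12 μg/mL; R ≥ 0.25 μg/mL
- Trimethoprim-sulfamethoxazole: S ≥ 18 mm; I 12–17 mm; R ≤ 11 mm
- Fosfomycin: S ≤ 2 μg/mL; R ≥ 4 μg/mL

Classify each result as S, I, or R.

Rifampin 0.25 μg/mL: ≤ 0.25 μg/mL → S
Cefuroxime (128 μg/mL) ≥ 2 μg/mL → Resistant
Tetracycline (128 μg/mL) ≥ 0.25 μg/mL → resistant
Trimethoprim-sulfamethoxazole 18 mm: ≥ 18 mm → susceptible
Fosfomycin: 0.5 μg/mL is ≤ 2 μg/mL → Susceptible

S, R, R, S, S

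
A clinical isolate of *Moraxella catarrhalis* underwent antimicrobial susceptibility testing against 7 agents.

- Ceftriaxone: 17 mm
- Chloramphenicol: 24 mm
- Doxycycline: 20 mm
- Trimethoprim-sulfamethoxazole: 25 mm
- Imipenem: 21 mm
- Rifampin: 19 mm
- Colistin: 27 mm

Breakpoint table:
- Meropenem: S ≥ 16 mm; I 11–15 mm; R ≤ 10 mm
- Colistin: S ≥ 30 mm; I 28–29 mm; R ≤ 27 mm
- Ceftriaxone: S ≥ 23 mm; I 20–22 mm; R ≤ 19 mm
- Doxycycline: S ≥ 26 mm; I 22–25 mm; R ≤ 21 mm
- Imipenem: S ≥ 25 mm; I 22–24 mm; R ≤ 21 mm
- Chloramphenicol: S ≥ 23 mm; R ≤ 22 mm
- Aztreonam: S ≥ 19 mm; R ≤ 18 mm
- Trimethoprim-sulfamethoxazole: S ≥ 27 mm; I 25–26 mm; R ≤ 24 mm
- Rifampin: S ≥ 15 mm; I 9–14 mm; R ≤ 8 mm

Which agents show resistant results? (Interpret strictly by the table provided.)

ceftriaxone, doxycycline, imipenem, colistin

Ceftriaxone (17 mm) ≤ 19 mm → R
Chloramphenicol: 24 mm is ≥ 23 mm → susceptible
Doxycycline (20 mm) ≤ 21 mm ⇒ resistant
Trimethoprim-sulfamethoxazole (25 mm) in 25–26 mm → Intermediate
Imipenem (21 mm) ≤ 21 mm ⇒ resistant
Rifampin 19 mm: ≥ 15 mm — susceptible
Colistin (27 mm) ≤ 27 mm — resistant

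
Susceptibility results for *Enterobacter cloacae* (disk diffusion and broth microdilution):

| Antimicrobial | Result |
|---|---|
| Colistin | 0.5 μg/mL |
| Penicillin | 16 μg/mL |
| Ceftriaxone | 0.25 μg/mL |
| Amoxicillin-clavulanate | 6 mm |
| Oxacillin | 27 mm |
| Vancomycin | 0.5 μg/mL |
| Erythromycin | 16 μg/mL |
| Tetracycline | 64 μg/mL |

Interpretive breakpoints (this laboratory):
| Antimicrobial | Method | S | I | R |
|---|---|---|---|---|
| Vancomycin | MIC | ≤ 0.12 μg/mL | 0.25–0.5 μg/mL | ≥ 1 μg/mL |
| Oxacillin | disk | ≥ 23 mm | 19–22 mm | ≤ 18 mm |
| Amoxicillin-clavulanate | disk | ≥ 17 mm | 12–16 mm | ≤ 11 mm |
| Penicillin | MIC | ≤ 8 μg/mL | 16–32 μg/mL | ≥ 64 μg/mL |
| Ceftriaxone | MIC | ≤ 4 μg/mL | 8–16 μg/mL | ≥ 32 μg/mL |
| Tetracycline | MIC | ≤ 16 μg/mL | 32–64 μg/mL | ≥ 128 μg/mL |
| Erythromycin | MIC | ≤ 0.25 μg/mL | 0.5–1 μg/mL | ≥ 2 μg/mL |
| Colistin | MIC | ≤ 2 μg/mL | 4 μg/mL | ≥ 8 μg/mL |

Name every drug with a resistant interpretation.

amoxicillin-clavulanate, erythromycin

Colistin (0.5 μg/mL) ≤ 2 μg/mL → S
Penicillin (16 μg/mL) in 16–32 μg/mL → I
Ceftriaxone 0.25 μg/mL: ≤ 4 μg/mL — susceptible
Amoxicillin-clavulanate: 6 mm is ≤ 11 mm ⇒ R
Oxacillin: 27 mm is ≥ 23 mm — Susceptible
Vancomycin 0.5 μg/mL: in 0.25–0.5 μg/mL — I
Erythromycin 16 μg/mL: ≥ 2 μg/mL ⇒ Resistant
Tetracycline 64 μg/mL: in 32–64 μg/mL — I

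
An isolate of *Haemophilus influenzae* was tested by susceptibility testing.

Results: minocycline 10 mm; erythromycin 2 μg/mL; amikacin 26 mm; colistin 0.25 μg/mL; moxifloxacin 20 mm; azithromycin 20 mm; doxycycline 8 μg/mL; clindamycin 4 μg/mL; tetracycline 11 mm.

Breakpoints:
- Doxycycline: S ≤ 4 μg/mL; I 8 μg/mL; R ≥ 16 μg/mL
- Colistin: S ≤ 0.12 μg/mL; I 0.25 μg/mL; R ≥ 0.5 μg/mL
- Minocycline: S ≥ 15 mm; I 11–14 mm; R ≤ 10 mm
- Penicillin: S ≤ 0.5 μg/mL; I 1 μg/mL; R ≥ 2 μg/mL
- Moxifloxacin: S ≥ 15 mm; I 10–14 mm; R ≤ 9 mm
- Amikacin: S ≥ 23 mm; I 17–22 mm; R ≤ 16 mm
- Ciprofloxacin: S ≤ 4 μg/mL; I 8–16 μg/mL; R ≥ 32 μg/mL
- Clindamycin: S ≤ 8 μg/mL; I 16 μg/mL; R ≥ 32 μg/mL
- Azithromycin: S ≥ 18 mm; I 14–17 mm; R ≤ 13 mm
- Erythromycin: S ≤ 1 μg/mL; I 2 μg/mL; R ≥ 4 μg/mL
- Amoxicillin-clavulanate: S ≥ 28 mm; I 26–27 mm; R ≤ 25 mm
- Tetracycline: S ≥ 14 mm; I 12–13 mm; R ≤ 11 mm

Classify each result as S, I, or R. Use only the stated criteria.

R, I, S, I, S, S, I, S, R

Minocycline 10 mm: ≤ 10 mm — R
Erythromycin 2 μg/mL: = 2 μg/mL → Intermediate
Amikacin 26 mm: ≥ 23 mm — Susceptible
Colistin 0.25 μg/mL: = 0.25 μg/mL → intermediate
Moxifloxacin: 20 mm is ≥ 15 mm → susceptible
Azithromycin: 20 mm is ≥ 18 mm ⇒ susceptible
Doxycycline: 8 μg/mL is = 8 μg/mL → Intermediate
Clindamycin 4 μg/mL: ≤ 8 μg/mL ⇒ Susceptible
Tetracycline: 11 mm is ≤ 11 mm — resistant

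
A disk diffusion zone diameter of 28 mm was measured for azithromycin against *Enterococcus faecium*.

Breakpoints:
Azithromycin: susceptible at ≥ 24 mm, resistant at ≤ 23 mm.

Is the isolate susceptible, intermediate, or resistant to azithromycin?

Susceptible

Azithromycin (28 mm) ≥ 24 mm ⇒ susceptible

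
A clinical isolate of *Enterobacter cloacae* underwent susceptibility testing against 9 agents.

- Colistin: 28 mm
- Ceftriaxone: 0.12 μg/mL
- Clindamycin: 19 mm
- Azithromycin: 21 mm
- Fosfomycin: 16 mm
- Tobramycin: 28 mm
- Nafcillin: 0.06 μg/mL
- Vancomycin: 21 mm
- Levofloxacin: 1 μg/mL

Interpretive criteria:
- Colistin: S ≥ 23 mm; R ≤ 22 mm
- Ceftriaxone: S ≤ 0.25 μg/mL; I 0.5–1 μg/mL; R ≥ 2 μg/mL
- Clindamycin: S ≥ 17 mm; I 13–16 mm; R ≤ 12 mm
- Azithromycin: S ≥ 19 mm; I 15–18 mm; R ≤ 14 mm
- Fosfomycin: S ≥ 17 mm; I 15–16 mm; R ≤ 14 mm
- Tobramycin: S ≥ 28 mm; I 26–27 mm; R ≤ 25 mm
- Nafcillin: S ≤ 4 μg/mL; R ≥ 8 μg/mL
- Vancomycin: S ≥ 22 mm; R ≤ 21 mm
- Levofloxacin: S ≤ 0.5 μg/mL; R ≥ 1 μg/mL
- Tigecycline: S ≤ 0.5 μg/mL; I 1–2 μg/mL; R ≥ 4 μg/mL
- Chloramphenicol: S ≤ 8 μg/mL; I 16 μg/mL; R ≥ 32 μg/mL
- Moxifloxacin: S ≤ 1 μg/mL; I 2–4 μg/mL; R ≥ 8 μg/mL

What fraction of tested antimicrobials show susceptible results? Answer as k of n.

6 of 9

Colistin: 28 mm is ≥ 23 mm → susceptible
Ceftriaxone (0.12 μg/mL) ≤ 0.25 μg/mL — Susceptible
Clindamycin 19 mm: ≥ 17 mm — susceptible
Azithromycin (21 mm) ≥ 19 mm ⇒ Susceptible
Fosfomycin 16 mm: in 15–16 mm → intermediate
Tobramycin (28 mm) ≥ 28 mm → Susceptible
Nafcillin: 0.06 μg/mL is ≤ 4 μg/mL ⇒ S
Vancomycin: 21 mm is ≤ 21 mm — R
Levofloxacin: 1 μg/mL is ≥ 1 μg/mL — resistant
Susceptible: 6/9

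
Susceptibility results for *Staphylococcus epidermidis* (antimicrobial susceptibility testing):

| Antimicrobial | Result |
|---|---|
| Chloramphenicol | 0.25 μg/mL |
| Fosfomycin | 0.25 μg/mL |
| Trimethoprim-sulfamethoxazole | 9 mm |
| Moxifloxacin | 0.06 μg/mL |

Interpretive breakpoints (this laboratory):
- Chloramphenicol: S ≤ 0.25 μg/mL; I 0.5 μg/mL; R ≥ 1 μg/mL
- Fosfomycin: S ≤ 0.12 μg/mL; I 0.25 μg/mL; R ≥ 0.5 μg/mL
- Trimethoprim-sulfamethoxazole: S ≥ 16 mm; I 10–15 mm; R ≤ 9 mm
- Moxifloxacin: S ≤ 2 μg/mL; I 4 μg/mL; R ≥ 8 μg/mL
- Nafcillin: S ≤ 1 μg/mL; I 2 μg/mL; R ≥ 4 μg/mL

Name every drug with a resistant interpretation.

Chloramphenicol (0.25 μg/mL) ≤ 0.25 μg/mL — susceptible
Fosfomycin: 0.25 μg/mL is = 0.25 μg/mL — Intermediate
Trimethoprim-sulfamethoxazole (9 mm) ≤ 9 mm ⇒ R
Moxifloxacin 0.06 μg/mL: ≤ 2 μg/mL → Susceptible

trimethoprim-sulfamethoxazole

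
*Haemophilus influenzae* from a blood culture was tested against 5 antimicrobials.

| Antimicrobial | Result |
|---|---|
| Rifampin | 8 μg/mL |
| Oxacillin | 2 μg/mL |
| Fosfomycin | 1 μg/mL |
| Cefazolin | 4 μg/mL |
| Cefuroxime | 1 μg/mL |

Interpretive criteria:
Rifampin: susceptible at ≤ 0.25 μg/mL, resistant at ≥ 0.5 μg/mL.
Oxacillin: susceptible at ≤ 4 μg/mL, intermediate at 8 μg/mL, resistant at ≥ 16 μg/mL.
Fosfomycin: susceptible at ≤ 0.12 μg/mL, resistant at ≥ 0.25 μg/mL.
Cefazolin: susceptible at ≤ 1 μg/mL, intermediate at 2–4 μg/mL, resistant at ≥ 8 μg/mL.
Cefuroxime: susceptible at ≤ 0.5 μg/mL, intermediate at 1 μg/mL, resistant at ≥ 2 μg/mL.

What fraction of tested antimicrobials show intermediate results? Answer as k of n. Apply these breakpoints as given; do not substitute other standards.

Rifampin: 8 μg/mL is ≥ 0.5 μg/mL — Resistant
Oxacillin 2 μg/mL: ≤ 4 μg/mL ⇒ S
Fosfomycin: 1 μg/mL is ≥ 0.25 μg/mL ⇒ resistant
Cefazolin (4 μg/mL) in 2–4 μg/mL ⇒ Intermediate
Cefuroxime: 1 μg/mL is = 1 μg/mL — intermediate
Intermediate: 2/5

2 of 5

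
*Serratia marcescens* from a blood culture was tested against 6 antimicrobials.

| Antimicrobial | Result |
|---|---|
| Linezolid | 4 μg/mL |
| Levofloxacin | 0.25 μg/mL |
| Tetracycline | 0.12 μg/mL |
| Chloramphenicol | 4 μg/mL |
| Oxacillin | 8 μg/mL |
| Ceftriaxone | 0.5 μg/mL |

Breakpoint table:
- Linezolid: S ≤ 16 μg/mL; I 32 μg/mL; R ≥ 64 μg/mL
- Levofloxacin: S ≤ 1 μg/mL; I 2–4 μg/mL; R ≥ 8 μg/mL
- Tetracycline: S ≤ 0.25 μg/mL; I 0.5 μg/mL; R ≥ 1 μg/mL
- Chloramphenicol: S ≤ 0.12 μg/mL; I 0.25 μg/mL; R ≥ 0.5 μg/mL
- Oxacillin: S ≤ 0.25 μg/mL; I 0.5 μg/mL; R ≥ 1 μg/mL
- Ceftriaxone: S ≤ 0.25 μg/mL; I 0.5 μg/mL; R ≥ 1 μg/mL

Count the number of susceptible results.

3

Linezolid: 4 μg/mL is ≤ 16 μg/mL → S
Levofloxacin (0.25 μg/mL) ≤ 1 μg/mL → S
Tetracycline 0.12 μg/mL: ≤ 0.25 μg/mL ⇒ S
Chloramphenicol (4 μg/mL) ≥ 0.5 μg/mL → R
Oxacillin (8 μg/mL) ≥ 1 μg/mL → resistant
Ceftriaxone (0.5 μg/mL) = 0.5 μg/mL ⇒ intermediate
Susceptible: 3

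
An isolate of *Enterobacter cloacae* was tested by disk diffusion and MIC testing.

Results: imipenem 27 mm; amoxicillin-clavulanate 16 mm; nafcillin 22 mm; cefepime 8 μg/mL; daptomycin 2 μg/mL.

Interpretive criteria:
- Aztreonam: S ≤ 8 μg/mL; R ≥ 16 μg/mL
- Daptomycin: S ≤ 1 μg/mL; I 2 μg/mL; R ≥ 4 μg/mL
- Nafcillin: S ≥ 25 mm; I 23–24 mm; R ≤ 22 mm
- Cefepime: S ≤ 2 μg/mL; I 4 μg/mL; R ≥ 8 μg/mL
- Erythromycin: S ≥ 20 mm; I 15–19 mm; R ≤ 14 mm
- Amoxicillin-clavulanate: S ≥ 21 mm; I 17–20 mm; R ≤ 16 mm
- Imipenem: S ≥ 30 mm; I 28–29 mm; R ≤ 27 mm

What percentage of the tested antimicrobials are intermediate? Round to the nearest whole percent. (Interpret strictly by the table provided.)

20%

Imipenem 27 mm: ≤ 27 mm → Resistant
Amoxicillin-clavulanate (16 mm) ≤ 16 mm — resistant
Nafcillin 22 mm: ≤ 22 mm — resistant
Cefepime (8 μg/mL) ≥ 8 μg/mL — resistant
Daptomycin (2 μg/mL) = 2 μg/mL — Intermediate
Intermediate: 1/5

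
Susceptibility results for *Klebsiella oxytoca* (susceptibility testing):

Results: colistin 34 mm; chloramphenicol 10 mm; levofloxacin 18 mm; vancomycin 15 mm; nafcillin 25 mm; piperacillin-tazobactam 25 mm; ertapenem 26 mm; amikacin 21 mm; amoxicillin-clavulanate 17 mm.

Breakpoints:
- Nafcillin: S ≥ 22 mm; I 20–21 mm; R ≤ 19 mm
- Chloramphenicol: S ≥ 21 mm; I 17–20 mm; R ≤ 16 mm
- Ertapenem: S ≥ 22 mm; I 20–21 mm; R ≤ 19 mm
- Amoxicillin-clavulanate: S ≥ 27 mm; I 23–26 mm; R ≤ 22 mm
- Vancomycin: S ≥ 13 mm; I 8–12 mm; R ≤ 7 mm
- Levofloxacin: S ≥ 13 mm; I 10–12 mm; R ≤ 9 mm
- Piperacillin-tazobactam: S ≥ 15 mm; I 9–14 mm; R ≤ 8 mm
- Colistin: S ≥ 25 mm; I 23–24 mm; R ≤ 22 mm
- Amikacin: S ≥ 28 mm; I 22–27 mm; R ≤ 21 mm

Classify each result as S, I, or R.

Colistin 34 mm: ≥ 25 mm — susceptible
Chloramphenicol: 10 mm is ≤ 16 mm ⇒ R
Levofloxacin (18 mm) ≥ 13 mm ⇒ S
Vancomycin: 15 mm is ≥ 13 mm — susceptible
Nafcillin: 25 mm is ≥ 22 mm ⇒ susceptible
Piperacillin-tazobactam 25 mm: ≥ 15 mm ⇒ susceptible
Ertapenem (26 mm) ≥ 22 mm ⇒ Susceptible
Amikacin: 21 mm is ≤ 21 mm ⇒ resistant
Amoxicillin-clavulanate: 17 mm is ≤ 22 mm — Resistant

S, R, S, S, S, S, S, R, R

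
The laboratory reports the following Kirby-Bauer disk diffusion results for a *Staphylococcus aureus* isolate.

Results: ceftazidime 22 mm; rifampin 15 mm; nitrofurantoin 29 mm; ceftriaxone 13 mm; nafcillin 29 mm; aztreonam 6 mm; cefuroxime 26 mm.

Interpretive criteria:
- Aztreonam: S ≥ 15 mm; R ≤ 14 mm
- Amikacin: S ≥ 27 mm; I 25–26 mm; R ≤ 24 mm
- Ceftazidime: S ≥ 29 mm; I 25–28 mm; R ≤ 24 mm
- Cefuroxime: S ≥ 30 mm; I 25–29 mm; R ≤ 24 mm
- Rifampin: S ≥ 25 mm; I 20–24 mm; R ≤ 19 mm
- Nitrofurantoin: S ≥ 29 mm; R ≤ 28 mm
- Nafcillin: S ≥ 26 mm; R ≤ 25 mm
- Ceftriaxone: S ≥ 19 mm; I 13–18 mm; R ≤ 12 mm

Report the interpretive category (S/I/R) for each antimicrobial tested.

R, R, S, I, S, R, I

Ceftazidime (22 mm) ≤ 24 mm ⇒ R
Rifampin 15 mm: ≤ 19 mm ⇒ R
Nitrofurantoin: 29 mm is ≥ 29 mm ⇒ S
Ceftriaxone 13 mm: in 13–18 mm ⇒ I
Nafcillin: 29 mm is ≥ 26 mm → Susceptible
Aztreonam 6 mm: ≤ 14 mm — resistant
Cefuroxime: 26 mm is in 25–29 mm ⇒ Intermediate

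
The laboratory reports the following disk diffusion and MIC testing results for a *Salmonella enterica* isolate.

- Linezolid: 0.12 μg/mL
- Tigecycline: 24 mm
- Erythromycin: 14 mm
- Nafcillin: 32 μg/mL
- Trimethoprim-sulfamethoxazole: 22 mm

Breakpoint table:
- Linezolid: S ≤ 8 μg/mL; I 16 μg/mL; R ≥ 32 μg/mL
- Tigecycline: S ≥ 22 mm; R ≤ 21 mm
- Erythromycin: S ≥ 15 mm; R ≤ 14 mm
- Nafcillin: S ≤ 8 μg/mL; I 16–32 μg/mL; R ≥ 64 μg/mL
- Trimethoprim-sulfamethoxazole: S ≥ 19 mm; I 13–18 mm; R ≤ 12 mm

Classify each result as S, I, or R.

Linezolid 0.12 μg/mL: ≤ 8 μg/mL → susceptible
Tigecycline: 24 mm is ≥ 22 mm → Susceptible
Erythromycin: 14 mm is ≤ 14 mm ⇒ Resistant
Nafcillin 32 μg/mL: in 16–32 μg/mL ⇒ intermediate
Trimethoprim-sulfamethoxazole 22 mm: ≥ 19 mm ⇒ S

S, S, R, I, S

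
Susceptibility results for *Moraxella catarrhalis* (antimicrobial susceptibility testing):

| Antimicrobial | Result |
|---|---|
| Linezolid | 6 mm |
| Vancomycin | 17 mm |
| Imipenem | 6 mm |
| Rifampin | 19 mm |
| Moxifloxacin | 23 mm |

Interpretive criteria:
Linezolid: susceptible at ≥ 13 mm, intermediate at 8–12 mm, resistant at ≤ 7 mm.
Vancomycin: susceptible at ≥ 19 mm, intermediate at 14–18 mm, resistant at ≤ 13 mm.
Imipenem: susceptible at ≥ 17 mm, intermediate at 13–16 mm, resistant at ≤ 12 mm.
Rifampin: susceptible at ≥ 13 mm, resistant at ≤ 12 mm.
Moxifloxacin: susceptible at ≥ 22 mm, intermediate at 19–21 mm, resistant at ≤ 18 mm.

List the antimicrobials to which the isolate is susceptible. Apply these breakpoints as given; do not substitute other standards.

rifampin, moxifloxacin

Linezolid: 6 mm is ≤ 7 mm ⇒ R
Vancomycin: 17 mm is in 14–18 mm → Intermediate
Imipenem (6 mm) ≤ 12 mm ⇒ R
Rifampin (19 mm) ≥ 13 mm → Susceptible
Moxifloxacin 23 mm: ≥ 22 mm ⇒ S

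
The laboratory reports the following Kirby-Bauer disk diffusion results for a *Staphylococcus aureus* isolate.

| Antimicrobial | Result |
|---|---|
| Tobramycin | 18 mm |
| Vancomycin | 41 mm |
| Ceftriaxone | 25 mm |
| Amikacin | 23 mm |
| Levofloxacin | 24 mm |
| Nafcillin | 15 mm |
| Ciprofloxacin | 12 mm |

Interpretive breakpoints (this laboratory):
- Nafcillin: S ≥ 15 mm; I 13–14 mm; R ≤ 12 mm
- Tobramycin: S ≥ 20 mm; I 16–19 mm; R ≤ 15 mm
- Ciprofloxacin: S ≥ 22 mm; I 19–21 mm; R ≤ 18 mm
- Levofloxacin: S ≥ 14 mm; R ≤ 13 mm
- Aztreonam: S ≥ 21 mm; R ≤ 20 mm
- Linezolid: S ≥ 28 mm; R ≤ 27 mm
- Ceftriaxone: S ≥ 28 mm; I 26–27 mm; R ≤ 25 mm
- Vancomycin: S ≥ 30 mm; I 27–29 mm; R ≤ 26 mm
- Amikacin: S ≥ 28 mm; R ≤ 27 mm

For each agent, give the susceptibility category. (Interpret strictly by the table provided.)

Tobramycin (18 mm) in 16–19 mm → intermediate
Vancomycin (41 mm) ≥ 30 mm — susceptible
Ceftriaxone (25 mm) ≤ 25 mm ⇒ resistant
Amikacin: 23 mm is ≤ 27 mm — R
Levofloxacin 24 mm: ≥ 14 mm — S
Nafcillin (15 mm) ≥ 15 mm ⇒ S
Ciprofloxacin 12 mm: ≤ 18 mm → resistant

I, S, R, R, S, S, R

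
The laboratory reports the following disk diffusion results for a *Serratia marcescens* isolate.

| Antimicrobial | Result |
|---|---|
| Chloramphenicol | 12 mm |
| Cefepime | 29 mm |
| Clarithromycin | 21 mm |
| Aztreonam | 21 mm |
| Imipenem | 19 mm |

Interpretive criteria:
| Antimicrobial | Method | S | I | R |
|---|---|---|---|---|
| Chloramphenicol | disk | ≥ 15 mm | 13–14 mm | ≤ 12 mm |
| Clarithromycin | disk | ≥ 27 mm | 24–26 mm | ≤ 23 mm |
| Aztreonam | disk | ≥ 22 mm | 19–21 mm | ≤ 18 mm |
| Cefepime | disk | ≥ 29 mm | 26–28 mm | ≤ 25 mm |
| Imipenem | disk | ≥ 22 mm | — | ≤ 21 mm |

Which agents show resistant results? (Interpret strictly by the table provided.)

chloramphenicol, clarithromycin, imipenem

Chloramphenicol (12 mm) ≤ 12 mm — R
Cefepime: 29 mm is ≥ 29 mm → Susceptible
Clarithromycin: 21 mm is ≤ 23 mm → R
Aztreonam: 21 mm is in 19–21 mm → I
Imipenem 19 mm: ≤ 21 mm — resistant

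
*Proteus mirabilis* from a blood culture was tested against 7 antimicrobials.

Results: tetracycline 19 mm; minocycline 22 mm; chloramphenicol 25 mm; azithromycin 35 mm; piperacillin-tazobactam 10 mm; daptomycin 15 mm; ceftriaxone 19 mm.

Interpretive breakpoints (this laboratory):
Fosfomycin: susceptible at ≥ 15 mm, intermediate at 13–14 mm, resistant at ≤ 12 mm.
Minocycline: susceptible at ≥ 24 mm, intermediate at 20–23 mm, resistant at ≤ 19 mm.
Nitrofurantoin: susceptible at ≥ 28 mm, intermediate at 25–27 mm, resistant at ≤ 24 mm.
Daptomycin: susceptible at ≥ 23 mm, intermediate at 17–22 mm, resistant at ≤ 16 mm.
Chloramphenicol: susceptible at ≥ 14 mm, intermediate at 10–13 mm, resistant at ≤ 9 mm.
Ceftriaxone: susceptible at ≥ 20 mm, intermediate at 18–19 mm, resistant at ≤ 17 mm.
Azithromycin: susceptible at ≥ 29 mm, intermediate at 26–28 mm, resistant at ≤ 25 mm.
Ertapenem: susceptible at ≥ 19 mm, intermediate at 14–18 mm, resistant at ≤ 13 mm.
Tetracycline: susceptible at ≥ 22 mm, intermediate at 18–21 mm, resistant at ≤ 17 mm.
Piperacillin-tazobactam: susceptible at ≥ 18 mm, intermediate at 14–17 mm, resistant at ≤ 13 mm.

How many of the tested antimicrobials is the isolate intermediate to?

Tetracycline (19 mm) in 18–21 mm → intermediate
Minocycline: 22 mm is in 20–23 mm — Intermediate
Chloramphenicol: 25 mm is ≥ 14 mm → S
Azithromycin: 35 mm is ≥ 29 mm — S
Piperacillin-tazobactam: 10 mm is ≤ 13 mm ⇒ R
Daptomycin 15 mm: ≤ 16 mm — R
Ceftriaxone: 19 mm is in 18–19 mm — intermediate
Intermediate: 3

3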